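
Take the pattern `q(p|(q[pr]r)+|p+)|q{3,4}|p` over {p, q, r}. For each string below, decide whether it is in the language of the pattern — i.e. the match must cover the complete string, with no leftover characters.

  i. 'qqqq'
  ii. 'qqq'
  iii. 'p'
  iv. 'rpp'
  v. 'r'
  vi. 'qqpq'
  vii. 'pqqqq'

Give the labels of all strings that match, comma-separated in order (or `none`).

i, ii, iii

i → match
ii → match
iii → match
iv → no match
v → no match
vi → no match
vii → no match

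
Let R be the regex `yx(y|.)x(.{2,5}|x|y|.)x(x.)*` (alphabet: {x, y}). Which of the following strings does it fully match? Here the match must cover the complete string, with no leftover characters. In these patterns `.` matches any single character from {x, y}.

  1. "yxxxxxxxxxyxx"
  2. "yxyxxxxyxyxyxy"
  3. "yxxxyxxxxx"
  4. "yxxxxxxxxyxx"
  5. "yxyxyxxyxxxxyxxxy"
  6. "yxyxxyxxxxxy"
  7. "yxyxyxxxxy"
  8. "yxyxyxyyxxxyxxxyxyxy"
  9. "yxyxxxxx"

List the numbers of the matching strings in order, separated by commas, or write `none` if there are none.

1, 2, 3, 4, 5, 6, 7, 8, 9

1 → match
2 → match
3 → match
4 → match
5 → match
6 → match
7 → match
8 → match
9 → match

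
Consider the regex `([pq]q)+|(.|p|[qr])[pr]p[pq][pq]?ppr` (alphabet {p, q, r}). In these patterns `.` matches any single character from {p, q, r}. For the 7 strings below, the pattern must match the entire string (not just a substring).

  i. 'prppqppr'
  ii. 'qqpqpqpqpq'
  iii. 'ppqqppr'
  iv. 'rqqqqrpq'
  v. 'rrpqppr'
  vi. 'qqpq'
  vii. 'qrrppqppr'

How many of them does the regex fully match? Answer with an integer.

i → match
ii → match
iii → no match
iv → no match
v → match
vi → match
vii → no match
Total matched: 4

4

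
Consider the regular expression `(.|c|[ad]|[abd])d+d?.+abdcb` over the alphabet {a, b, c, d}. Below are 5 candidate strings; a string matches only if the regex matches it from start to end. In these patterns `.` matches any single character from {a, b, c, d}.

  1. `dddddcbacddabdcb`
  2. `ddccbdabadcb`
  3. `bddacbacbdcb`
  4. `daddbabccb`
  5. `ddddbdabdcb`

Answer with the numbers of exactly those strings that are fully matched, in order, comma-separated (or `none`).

1, 5

1 → match
2. `ddccbdabadcb` → no match — must end with `abdcb`
3. `bddacbacbdcb` → no match — must end with `abdcb`
4. `daddbabccb` → no match — must end with `abdcb`
5. `ddddbdabdcb` → match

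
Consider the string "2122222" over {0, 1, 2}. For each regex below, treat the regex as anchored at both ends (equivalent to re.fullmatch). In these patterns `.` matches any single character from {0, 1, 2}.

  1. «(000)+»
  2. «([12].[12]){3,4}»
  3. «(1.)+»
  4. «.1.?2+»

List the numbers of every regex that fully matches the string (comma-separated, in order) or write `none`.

1 → no match — must start with "000"
2 → no match
3 → no match — must start with "1"
4 → match

4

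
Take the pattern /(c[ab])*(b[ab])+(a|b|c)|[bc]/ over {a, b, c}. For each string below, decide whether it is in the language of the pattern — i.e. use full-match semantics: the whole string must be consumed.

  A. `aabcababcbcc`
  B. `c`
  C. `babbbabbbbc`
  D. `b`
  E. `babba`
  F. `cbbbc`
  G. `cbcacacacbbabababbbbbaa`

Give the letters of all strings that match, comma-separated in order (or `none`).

A → no match
B → match
C → match
D → match
E → match
F → match
G → match

B, C, D, E, F, G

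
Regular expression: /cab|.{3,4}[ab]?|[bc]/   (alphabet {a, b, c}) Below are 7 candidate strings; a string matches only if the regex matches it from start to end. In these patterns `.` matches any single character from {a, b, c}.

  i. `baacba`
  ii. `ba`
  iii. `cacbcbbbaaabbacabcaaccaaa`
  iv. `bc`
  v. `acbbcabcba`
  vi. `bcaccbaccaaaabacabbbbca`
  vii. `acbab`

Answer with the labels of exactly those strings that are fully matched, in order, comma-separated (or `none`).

vii

i → no match
ii → no match
iii → no match
iv → no match
v → no match
vi → no match
vii → match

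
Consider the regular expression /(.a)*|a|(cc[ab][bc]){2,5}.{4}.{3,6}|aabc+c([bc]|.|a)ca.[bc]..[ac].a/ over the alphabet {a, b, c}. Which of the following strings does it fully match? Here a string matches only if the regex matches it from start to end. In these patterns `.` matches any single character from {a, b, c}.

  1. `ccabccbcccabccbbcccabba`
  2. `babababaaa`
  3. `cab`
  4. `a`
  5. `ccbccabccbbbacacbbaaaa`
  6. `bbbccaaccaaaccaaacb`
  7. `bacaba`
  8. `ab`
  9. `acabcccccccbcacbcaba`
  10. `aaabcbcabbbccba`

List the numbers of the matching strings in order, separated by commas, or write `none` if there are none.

1, 2, 4, 7

1 → match
2. `babababaaa` → match
3. `cab` → no match
4. `a` → match
5 → no match
6 → no match
7. `bacaba` → match
8. `ab` → no match
9 → no match
10 → no match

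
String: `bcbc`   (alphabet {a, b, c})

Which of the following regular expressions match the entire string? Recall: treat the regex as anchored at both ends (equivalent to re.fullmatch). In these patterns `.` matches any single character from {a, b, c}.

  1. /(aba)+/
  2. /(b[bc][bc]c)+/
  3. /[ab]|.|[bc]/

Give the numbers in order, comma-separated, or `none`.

2

1 → no match — must start with `aba`
2 → match
3 → no match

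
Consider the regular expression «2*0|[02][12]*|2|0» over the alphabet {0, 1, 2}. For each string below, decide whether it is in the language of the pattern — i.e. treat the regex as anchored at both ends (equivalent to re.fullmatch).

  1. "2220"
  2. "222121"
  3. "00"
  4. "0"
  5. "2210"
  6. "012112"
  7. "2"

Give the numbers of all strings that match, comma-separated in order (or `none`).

1, 2, 4, 6, 7

1. "2220" → match
2. "222121" → match
3. "00" → no match
4. "0" → match
5. "2210" → no match
6. "012112" → match
7. "2" → match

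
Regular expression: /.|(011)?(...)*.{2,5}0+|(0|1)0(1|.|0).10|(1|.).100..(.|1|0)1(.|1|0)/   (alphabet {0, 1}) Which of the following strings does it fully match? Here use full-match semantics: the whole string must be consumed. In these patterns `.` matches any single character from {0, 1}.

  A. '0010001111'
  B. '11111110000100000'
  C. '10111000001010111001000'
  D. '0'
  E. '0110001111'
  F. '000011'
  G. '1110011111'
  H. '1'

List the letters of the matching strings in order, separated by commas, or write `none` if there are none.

A → match
B → match
C → match
D → match
E → match
F → no match
G → match
H → match

A, B, C, D, E, G, H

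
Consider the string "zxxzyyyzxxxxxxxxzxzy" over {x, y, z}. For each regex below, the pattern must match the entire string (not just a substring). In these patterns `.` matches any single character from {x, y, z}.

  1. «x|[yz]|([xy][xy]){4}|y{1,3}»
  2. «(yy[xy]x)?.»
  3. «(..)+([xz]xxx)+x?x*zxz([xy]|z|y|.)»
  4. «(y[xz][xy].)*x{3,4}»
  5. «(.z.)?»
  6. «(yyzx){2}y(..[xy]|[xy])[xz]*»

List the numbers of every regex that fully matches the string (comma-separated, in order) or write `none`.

3

1 → no match
2 → no match
3 → match
4 → no match — must end with "x"
5 → no match
6 → no match — must start with "yyzx"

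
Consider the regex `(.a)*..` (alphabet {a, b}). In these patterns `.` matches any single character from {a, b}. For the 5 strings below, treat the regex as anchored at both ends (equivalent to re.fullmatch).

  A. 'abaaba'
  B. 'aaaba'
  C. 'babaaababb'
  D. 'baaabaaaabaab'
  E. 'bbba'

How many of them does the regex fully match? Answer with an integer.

A. 'abaaba' → no match
B. 'aaaba' → no match
C. 'babaaababb' → match
D → no match
E. 'bbba' → no match
Total matched: 1

1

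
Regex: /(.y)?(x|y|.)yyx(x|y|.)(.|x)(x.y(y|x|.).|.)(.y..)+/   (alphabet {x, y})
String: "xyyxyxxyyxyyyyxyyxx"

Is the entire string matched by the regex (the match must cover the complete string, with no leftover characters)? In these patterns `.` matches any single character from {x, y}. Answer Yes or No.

Yes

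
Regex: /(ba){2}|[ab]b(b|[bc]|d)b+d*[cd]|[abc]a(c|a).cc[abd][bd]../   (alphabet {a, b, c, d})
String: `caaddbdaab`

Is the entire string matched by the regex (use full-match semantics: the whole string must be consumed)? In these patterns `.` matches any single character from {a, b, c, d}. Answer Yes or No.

No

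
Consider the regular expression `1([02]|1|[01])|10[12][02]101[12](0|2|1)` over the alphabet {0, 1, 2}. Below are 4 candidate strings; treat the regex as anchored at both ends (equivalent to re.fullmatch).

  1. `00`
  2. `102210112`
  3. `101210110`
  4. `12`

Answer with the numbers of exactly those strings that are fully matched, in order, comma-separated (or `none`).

1. `00` → no match
2. `102210112` → match
3. `101210110` → match
4. `12` → match

2, 3, 4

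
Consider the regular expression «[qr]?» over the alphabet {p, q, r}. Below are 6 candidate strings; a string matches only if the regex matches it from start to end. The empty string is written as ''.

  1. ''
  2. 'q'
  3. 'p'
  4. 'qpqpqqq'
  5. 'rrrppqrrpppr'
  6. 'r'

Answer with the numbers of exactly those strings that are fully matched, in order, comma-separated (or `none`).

1, 2, 6

1 → match
2 → match
3 → no match
4 → no match
5 → no match
6 → match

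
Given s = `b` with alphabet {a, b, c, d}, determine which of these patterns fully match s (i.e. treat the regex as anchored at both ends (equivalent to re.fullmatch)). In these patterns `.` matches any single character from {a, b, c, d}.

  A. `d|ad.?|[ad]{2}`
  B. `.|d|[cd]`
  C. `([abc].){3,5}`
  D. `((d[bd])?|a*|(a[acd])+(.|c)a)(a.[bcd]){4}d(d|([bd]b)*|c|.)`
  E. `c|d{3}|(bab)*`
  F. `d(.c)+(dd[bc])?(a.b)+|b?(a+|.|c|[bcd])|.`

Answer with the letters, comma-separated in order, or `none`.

B, F

A → no match
B → match
C → no match
D → no match
E → no match
F → match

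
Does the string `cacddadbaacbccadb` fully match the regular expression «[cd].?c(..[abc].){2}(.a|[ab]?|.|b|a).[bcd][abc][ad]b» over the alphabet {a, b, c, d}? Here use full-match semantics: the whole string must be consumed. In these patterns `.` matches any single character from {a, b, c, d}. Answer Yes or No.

Yes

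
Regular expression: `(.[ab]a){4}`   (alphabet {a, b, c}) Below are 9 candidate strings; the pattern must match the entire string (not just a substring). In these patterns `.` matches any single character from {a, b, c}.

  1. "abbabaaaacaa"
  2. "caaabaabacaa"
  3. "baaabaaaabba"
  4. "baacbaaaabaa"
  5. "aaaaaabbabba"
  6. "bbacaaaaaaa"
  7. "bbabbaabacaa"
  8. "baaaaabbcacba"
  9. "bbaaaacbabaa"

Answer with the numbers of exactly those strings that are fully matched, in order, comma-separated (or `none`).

2, 3, 4, 5, 7, 9

1. "abbabaaaacaa" → no match
2. "caaabaabacaa" → match
3. "baaabaaaabba" → match
4. "baacbaaaabaa" → match
5. "aaaaaabbabba" → match
6. "bbacaaaaaaa" → no match
7. "bbabbaabacaa" → match
8 → no match
9. "bbaaaacbabaa" → match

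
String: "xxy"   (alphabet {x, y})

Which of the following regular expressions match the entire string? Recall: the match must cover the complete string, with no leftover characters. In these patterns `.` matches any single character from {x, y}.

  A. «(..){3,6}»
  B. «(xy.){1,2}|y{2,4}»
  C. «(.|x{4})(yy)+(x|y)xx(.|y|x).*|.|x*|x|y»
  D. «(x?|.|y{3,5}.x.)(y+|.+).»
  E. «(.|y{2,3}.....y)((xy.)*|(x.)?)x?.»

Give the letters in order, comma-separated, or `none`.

D, E

A → no match
B → no match
C → no match
D → match
E → match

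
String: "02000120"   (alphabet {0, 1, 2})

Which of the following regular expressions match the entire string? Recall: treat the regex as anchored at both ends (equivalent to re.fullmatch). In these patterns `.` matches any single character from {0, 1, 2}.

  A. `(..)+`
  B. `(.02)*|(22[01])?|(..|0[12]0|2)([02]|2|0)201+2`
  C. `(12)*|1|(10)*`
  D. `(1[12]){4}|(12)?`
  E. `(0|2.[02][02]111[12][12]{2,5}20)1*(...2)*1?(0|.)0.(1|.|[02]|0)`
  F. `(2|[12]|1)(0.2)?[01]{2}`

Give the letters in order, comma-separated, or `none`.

A

A → match
B → no match
C → no match
D → no match
E → no match
F → no match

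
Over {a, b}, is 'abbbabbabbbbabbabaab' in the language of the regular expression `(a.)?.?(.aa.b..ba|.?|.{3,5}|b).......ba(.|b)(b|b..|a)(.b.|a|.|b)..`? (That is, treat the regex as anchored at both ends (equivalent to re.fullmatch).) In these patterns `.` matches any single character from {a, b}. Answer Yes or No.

Yes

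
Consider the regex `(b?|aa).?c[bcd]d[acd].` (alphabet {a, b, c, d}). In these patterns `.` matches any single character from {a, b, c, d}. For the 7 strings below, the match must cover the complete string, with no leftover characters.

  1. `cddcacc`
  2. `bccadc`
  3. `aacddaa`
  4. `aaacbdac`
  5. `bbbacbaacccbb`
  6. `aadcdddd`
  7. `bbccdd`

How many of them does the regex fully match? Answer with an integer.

3

1 → no match
2 → no match
3 → match
4 → match
5 → no match
6 → match
7 → no match
Total matched: 3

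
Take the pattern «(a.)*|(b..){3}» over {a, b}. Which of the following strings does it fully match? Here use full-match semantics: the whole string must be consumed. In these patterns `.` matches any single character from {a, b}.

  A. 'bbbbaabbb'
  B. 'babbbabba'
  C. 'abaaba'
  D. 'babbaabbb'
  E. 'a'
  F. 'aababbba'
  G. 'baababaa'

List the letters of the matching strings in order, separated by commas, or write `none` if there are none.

A → match
B → match
C → no match
D → match
E → no match
F → no match
G → no match

A, B, D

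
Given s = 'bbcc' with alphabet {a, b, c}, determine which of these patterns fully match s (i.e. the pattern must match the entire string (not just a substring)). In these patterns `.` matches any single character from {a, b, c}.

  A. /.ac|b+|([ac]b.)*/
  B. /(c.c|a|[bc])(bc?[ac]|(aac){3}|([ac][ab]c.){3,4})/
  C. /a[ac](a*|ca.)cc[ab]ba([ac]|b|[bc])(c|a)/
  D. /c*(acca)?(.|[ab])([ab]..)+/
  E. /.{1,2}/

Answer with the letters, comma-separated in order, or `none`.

B, D

A → no match
B → match
C → no match — must start with 'a'
D → match
E → no match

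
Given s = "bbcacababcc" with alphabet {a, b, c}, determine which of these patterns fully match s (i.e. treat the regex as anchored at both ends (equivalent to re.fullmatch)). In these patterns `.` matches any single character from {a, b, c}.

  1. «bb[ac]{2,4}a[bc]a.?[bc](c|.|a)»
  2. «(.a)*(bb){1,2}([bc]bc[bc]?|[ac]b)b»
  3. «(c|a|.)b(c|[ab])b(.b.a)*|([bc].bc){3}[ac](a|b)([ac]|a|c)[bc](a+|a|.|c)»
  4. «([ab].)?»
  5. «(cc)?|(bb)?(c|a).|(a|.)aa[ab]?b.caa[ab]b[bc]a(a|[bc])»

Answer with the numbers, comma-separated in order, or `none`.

1

1 → match
2 → no match — must end with "b"
3 → no match
4 → no match
5 → no match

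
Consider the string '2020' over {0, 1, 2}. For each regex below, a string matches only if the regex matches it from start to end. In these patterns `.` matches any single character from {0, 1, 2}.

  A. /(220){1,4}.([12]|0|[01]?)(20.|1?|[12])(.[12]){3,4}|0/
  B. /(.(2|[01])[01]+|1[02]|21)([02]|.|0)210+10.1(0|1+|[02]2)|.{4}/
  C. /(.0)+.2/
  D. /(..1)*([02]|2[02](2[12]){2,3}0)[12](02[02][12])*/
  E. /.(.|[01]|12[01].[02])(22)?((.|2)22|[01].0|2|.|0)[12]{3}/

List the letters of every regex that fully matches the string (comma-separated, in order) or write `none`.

A → no match
B → match
C → no match — must end with '2'
D → no match
E → no match

B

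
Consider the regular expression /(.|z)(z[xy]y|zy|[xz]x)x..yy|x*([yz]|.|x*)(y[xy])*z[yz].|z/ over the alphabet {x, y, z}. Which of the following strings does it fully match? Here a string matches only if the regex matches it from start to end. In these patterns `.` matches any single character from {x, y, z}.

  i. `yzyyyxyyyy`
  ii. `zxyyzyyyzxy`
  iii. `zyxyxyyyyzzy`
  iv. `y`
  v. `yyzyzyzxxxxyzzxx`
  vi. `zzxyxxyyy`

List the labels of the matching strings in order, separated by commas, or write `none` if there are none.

i → no match
ii → no match
iii → match
iv → no match
v → no match
vi → match

iii, vi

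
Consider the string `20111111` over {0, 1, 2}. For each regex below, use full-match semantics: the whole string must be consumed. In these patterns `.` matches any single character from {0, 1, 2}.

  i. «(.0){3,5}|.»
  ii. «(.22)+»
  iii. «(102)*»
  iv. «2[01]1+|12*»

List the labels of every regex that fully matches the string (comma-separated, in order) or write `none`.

iv

i → no match
ii → no match — must end with `22`
iii → no match
iv → match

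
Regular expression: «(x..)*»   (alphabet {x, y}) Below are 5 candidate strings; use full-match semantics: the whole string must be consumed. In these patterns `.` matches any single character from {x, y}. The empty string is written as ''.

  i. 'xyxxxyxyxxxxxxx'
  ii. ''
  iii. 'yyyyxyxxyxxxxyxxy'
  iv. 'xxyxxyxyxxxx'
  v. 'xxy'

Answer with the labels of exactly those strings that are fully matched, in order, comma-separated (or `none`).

i → match
ii. '' → match
iii → no match
iv. 'xxyxxyxyxxxx' → match
v. 'xxy' → match

i, ii, iv, v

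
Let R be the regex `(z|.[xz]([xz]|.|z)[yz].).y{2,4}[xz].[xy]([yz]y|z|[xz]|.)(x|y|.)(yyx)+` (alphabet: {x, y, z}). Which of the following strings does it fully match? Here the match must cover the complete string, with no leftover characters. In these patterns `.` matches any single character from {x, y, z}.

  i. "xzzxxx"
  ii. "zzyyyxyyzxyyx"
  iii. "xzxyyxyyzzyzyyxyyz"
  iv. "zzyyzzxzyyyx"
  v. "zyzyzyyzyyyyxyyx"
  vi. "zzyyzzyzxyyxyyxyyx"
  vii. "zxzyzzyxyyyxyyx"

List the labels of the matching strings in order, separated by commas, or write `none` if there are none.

ii, iv, vi

i → no match — must end with "yyx"
ii → match
iii → no match — must end with "yyx"
iv → match
v → no match
vi → match
vii → no match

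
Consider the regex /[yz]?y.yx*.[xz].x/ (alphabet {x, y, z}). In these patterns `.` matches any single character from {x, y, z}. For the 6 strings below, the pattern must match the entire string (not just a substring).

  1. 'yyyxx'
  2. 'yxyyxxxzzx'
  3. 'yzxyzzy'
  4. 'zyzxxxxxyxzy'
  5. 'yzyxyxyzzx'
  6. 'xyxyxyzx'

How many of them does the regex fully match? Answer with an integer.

1 → no match
2 → no match
3 → no match — must end with 'x'
4 → no match — must end with 'x'
5 → no match
6 → no match
Total matched: 0

0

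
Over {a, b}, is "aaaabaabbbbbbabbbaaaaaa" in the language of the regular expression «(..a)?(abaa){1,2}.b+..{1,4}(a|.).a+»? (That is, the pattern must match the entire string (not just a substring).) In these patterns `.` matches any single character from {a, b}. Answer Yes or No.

Yes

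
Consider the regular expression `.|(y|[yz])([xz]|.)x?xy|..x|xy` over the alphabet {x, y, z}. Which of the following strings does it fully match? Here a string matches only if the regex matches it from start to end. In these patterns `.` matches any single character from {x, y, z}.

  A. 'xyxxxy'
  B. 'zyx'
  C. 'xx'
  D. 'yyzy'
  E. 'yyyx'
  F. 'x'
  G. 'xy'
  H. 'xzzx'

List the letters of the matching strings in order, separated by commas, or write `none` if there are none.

B, F, G

A. 'xyxxxy' → no match
B. 'zyx' → match
C. 'xx' → no match
D. 'yyzy' → no match
E. 'yyyx' → no match
F. 'x' → match
G. 'xy' → match
H. 'xzzx' → no match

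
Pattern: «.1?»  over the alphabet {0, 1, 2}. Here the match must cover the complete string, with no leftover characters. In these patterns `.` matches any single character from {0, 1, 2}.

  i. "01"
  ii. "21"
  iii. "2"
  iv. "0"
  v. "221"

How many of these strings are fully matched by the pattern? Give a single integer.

i → match
ii → match
iii → match
iv → match
v → no match
Total matched: 4

4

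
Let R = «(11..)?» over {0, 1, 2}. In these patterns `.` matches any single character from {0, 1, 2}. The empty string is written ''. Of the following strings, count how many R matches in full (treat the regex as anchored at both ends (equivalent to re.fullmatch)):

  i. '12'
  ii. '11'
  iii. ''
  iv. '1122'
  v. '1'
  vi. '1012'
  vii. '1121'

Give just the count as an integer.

i → no match
ii → no match
iii → match
iv → match
v → no match
vi → no match
vii → match
Total matched: 3

3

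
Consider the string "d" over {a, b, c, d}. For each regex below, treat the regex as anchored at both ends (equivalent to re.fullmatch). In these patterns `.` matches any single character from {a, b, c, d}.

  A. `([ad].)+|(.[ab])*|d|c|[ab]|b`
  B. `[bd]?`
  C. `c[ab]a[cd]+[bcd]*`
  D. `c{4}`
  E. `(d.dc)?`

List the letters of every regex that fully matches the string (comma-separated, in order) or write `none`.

A, B

A → match
B → match
C → no match — must start with "c"
D → no match — must start with "c"
E → no match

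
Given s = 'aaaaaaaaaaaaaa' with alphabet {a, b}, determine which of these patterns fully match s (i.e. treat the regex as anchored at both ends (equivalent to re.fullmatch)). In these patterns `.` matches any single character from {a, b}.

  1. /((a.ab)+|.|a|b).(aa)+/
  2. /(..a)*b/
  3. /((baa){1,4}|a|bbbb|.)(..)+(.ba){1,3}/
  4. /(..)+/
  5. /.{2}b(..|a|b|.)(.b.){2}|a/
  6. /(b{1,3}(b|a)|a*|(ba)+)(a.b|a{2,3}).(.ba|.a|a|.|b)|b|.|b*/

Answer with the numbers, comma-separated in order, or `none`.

1, 4, 6

1 → match
2 → no match — must end with 'b'
3 → no match — must end with 'ba'
4 → match
5 → no match
6 → match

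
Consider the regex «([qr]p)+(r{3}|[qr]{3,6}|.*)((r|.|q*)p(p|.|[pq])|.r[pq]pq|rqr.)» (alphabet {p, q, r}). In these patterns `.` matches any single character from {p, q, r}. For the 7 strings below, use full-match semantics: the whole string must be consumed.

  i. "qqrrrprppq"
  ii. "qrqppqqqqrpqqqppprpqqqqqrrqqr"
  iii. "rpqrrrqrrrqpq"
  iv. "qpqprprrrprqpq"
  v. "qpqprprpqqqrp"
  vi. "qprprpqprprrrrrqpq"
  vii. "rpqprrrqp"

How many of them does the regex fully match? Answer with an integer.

i → no match
ii → no match
iii → match
iv → match
v → no match
vi → match
vii → no match
Total matched: 3

3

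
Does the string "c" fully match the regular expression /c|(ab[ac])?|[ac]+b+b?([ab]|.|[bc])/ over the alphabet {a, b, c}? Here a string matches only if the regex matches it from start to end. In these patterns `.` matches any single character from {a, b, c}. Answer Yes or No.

Yes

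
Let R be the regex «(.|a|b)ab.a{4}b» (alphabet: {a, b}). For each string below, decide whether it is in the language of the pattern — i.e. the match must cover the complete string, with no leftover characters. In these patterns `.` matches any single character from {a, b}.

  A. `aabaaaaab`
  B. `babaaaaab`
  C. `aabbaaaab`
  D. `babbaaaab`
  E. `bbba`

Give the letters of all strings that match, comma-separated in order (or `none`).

A. `aabaaaaab` → match
B. `babaaaaab` → match
C. `aabbaaaab` → match
D. `babbaaaab` → match
E. `bbba` → no match — must end with `ab`

A, B, C, D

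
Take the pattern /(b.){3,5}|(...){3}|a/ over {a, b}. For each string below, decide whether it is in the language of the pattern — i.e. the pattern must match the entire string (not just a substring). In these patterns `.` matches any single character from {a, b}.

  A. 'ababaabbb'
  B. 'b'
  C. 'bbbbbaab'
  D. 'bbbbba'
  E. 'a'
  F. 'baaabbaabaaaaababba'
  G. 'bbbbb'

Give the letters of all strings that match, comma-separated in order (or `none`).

A, D, E

A → match
B → no match
C → no match
D → match
E → match
F → no match
G → no match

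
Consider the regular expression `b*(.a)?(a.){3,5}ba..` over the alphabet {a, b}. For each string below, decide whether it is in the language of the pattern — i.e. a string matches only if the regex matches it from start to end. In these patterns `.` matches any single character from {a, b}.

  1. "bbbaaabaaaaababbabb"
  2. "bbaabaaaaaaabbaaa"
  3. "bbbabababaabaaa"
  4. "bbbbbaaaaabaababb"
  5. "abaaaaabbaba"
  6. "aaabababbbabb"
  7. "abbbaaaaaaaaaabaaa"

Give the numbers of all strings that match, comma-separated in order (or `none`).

1, 2, 3, 4, 5

1 → match
2 → match
3 → match
4 → match
5 → match
6 → no match
7 → no match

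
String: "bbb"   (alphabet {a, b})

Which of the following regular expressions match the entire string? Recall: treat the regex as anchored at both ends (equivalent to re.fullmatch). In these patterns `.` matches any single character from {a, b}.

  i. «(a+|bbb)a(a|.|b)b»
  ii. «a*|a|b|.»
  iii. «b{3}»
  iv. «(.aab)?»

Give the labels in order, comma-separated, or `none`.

i → no match
ii → no match
iii → match
iv → no match

iii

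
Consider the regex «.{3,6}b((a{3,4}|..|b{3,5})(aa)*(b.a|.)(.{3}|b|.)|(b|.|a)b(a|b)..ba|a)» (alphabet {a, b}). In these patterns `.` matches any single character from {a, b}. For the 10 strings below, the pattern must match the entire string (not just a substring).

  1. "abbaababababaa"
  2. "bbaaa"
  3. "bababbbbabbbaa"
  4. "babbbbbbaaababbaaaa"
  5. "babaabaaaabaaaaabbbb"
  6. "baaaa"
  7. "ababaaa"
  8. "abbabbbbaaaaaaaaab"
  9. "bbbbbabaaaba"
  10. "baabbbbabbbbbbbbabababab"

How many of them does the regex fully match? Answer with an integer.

1 → no match
2. "bbaaa" → no match
3 → no match
4 → no match
5 → no match
6. "baaaa" → no match
7. "ababaaa" → no match
8 → match
9. "bbbbbabaaaba" → match
10 → no match
Total matched: 2

2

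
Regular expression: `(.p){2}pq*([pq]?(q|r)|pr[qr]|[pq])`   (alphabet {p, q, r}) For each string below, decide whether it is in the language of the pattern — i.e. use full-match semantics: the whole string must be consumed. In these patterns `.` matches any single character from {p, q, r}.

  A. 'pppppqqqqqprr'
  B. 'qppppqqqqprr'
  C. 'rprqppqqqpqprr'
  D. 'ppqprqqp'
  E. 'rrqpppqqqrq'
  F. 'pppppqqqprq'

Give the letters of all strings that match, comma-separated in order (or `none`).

A, B, F

A → match
B → match
C → no match
D → no match
E → no match
F → match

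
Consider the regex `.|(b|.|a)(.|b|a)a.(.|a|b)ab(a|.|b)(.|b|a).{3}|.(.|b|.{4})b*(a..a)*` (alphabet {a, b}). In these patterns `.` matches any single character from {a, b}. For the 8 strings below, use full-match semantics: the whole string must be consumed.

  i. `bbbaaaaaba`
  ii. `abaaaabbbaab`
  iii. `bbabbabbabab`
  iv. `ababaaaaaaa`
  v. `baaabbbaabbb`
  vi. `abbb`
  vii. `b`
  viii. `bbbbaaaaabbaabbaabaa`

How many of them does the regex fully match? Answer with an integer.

i → no match
ii → match
iii → match
iv → no match
v → no match
vi → match
vii → match
viii → match
Total matched: 5

5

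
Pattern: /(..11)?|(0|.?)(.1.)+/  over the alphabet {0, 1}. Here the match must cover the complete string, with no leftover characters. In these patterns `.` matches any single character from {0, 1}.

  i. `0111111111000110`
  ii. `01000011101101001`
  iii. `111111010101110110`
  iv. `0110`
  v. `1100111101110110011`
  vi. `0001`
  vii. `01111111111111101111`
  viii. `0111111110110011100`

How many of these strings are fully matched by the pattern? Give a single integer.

i → no match
ii → no match
iii → no match
iv → match
v → no match
vi → no match
vii → no match
viii → no match
Total matched: 1

1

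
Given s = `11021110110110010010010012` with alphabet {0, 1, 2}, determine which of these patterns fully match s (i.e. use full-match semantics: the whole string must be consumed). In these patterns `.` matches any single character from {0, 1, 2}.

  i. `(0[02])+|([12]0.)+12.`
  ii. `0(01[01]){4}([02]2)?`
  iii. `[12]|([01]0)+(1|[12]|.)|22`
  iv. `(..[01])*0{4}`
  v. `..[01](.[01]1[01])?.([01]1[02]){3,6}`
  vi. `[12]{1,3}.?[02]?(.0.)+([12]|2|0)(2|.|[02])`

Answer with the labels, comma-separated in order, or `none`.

i → no match
ii → no match — must start with `001`
iii → no match
iv → no match — must end with `0`
v → match
vi → no match

v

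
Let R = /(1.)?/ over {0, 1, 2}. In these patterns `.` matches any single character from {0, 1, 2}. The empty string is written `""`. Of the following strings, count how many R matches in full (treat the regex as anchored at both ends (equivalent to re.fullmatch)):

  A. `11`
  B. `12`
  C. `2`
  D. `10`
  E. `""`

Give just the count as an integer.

4

A → match
B → match
C → no match
D → match
E → match
Total matched: 4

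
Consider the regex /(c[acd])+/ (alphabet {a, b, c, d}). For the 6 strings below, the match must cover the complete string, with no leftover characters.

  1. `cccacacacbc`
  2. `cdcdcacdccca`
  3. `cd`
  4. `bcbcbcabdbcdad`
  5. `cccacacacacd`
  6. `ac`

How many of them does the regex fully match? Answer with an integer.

3

1 → no match
2 → match
3 → match
4 → no match — must start with `c`
5 → match
6 → no match — must start with `c`
Total matched: 3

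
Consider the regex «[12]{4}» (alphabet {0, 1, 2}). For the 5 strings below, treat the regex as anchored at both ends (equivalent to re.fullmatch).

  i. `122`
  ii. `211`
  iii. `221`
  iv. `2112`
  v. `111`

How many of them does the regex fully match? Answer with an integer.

i → no match
ii → no match
iii → no match
iv → match
v → no match
Total matched: 1

1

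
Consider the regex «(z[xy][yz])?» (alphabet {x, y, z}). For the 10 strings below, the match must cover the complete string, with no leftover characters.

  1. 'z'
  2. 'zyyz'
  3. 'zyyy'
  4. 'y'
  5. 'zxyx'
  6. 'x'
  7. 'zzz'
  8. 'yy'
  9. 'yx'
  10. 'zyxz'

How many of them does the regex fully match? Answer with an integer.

0

1 → no match
2 → no match
3 → no match
4 → no match
5 → no match
6 → no match
7 → no match
8 → no match
9 → no match
10 → no match
Total matched: 0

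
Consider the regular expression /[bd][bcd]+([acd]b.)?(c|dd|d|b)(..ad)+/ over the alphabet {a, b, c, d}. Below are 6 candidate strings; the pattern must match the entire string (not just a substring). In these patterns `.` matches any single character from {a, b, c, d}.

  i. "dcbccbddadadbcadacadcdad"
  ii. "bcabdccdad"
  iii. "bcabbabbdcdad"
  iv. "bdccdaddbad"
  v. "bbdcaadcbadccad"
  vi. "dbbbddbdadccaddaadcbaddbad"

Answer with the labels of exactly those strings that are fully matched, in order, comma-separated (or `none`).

i → match
ii → match
iii → no match
iv → match
v → match
vi → match

i, ii, iv, v, vi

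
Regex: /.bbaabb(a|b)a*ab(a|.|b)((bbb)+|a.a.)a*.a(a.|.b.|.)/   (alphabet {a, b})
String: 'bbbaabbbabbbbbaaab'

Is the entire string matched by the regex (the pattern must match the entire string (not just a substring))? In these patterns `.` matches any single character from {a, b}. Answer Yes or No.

Yes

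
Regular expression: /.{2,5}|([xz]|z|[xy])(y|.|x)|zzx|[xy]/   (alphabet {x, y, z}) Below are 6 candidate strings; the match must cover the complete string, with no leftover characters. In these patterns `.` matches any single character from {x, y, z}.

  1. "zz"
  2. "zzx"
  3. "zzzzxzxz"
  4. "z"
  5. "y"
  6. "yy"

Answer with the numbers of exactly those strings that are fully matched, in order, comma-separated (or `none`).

1 → match
2 → match
3 → no match
4 → no match
5 → match
6 → match

1, 2, 5, 6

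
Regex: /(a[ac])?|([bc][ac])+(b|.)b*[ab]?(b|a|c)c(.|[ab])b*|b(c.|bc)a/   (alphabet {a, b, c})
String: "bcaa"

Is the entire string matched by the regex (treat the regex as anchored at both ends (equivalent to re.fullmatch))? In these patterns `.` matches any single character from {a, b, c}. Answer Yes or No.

Yes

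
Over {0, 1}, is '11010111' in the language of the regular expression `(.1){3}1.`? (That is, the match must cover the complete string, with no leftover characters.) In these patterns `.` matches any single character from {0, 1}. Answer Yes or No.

Yes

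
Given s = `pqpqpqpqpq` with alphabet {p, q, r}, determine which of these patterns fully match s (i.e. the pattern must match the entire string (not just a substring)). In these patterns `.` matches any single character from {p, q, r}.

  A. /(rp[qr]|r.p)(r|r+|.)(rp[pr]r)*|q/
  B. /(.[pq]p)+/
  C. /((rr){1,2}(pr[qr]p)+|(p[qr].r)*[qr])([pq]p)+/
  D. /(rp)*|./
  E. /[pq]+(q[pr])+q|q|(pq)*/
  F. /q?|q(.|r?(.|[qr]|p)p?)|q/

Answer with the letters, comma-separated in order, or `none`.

E

A → no match
B → no match — must end with `p`
C → no match — must end with `p`
D → no match
E → match
F → no match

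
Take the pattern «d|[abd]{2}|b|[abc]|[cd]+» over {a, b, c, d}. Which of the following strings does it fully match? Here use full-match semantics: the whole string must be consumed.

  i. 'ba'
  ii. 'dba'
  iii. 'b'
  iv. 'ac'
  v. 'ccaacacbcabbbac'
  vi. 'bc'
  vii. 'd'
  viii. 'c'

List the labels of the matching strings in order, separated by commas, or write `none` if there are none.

i, iii, vii, viii

i → match
ii → no match
iii → match
iv → no match
v → no match
vi → no match
vii → match
viii → match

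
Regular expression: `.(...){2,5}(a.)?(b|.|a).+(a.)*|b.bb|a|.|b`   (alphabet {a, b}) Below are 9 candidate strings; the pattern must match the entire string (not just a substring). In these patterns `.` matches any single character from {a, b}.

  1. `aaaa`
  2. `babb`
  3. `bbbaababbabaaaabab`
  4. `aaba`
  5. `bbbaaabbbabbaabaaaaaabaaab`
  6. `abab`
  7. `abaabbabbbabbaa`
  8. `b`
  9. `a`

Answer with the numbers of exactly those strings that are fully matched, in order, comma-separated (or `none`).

2, 3, 5, 7, 8, 9

1 → no match
2 → match
3 → match
4 → no match
5 → match
6 → no match
7 → match
8 → match
9 → match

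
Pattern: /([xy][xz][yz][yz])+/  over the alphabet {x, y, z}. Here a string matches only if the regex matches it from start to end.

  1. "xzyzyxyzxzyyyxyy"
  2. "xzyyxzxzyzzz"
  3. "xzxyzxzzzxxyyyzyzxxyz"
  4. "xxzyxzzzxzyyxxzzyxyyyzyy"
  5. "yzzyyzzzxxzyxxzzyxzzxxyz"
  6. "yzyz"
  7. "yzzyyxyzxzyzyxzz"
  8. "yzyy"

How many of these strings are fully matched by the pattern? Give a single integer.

6

1 → match
2 → no match
3 → no match
4 → match
5 → match
6 → match
7 → match
8 → match
Total matched: 6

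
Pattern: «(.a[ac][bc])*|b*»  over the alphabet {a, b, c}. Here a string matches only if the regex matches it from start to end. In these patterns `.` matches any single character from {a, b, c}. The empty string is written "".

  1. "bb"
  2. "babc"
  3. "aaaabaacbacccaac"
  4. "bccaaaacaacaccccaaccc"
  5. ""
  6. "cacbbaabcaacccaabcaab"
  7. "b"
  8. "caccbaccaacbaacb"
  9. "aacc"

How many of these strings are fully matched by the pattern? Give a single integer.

5

1 → match
2 → no match
3 → no match
4 → no match
5 → match
6 → no match
7 → match
8 → match
9 → match
Total matched: 5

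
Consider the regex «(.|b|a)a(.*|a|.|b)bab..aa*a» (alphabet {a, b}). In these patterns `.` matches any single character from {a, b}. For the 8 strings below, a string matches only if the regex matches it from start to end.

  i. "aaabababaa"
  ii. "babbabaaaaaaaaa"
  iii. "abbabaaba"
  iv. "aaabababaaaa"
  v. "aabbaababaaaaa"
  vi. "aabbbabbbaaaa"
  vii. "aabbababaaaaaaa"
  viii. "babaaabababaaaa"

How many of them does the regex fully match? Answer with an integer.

7

i → match
ii → match
iii → no match
iv → match
v → match
vi → match
vii → match
viii → match
Total matched: 7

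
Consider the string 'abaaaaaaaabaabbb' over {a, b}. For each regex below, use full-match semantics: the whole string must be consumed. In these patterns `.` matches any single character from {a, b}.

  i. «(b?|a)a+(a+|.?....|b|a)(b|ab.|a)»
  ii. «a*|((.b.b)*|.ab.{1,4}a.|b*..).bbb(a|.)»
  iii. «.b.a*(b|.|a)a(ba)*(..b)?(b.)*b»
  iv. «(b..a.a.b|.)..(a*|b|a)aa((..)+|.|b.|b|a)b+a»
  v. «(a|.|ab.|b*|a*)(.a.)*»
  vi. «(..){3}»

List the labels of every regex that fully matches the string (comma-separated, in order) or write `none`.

iii

i → no match
ii → no match
iii → match
iv → no match — must end with 'ba'
v → no match
vi → no match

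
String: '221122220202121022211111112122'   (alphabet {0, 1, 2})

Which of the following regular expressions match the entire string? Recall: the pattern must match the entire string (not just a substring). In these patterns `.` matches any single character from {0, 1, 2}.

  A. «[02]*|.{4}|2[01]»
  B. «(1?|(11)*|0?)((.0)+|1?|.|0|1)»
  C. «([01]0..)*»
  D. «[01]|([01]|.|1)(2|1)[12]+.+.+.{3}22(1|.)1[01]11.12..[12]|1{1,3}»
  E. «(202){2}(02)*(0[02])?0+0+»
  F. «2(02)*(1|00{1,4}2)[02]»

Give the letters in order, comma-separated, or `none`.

A → no match
B → no match
C → no match
D → match
E → no match — must start with '202'
F → no match

D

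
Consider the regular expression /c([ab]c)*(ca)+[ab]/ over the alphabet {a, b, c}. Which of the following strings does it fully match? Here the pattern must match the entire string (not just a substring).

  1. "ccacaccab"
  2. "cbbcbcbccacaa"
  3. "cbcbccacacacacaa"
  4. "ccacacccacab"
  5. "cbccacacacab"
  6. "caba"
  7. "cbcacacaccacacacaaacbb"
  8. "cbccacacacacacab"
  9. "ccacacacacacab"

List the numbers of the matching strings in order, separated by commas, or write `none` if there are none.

1 → no match
2 → no match
3 → match
4 → no match
5 → match
6 → no match
7 → no match
8 → match
9 → match

3, 5, 8, 9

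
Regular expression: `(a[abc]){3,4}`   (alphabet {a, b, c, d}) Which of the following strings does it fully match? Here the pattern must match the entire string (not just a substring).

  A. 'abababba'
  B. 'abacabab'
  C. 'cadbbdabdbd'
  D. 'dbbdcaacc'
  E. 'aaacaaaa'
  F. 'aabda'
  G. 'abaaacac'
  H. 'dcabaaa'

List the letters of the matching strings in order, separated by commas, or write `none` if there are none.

A → no match
B → match
C → no match — must start with 'a'
D → no match — must start with 'a'
E → match
F → no match
G → match
H → no match — must start with 'a'

B, E, G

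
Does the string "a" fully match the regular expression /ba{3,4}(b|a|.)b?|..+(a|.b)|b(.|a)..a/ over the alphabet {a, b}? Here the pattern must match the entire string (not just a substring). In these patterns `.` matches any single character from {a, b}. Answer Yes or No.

No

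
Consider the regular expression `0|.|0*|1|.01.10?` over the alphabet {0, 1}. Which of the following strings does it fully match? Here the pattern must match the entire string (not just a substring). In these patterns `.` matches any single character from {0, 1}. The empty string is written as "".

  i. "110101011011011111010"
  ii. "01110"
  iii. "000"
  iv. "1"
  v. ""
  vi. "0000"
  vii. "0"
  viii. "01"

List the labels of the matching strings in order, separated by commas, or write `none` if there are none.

iii, iv, v, vi, vii

i → no match
ii → no match
iii → match
iv → match
v → match
vi → match
vii → match
viii → no match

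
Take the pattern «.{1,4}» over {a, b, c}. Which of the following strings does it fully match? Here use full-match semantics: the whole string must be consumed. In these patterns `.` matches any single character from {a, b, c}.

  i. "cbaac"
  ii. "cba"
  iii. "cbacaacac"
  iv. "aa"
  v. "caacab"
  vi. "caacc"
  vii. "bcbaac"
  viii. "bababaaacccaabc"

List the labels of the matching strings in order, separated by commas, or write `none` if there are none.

i → no match
ii → match
iii → no match
iv → match
v → no match
vi → no match
vii → no match
viii → no match

ii, iv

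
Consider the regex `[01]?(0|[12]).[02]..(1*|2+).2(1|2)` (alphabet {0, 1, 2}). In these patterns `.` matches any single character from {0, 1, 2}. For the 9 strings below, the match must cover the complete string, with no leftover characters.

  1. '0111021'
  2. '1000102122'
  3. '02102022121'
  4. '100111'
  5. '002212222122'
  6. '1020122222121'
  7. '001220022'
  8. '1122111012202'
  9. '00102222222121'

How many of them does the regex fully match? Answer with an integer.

6

1. '0111021' → no match
2. '1000102122' → match
3. '02102022121' → match
4. '100111' → no match
5. '002212222122' → match
6 → match
7. '001220022' → match
8 → no match
9 → match
Total matched: 6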